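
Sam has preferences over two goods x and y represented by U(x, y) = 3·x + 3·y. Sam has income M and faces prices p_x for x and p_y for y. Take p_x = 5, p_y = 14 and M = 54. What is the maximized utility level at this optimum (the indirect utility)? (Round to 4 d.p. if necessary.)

Perfect substitutes: compare marginal utility per dollar. 3/p_x vs 3/p_y → 0.6 vs 0.2143.
x gives more utility per dollar, so spend all income on x: x* = M/p_x, y* = 0.
Numerically: x* = 10.8, y* = 0.
Utility at the optimum: U(10.8, 0) = 32.4.

V = 32.4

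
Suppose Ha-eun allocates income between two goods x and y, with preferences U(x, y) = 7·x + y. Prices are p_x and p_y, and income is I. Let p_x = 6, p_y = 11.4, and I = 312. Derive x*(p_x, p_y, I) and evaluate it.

x* = 52

Perfect substitutes: compare marginal utility per dollar. 7/p_x vs 1/p_y → 1.1667 vs 0.0877.
x gives more utility per dollar, so spend all income on x: x* = I/p_x, y* = 0.
Numerically: x* = 52, y* = 0.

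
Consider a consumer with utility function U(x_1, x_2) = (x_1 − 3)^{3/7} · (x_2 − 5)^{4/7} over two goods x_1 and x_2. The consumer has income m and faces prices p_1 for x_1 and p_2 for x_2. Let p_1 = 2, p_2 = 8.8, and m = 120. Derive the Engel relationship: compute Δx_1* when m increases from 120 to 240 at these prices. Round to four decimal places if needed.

This is Cobb-Douglas in (x_1−3, x_2−5): tangency gives 3/7·p_2·(x_2−5) = 4/7·p_1·(x_1−3).
Substituting into the budget: x_1* = 3 + 3/7·(m − 3·p_1 − 5·p_2)/p_1, and x_2* = 5 + 4/7·(…)/p_2.
Discretionary income = 120 − 3·2 − 5·8.8 = 70; x_1* = 3 + 3/7·70/2 = 18.
At m' = 240: x_1* = 43.7143. Change: 43.7143 − 18 = 25.7143.

Δx_1* = 25.7143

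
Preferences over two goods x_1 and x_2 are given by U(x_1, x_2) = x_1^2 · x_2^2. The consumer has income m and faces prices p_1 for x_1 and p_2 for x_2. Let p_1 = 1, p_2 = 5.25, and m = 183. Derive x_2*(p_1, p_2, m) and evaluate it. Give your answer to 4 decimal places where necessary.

The MRS is x_2/x_1. Set MRS = p_1/p_2.
So 2·p_2·x_2 = 2·p_1·x_1; combined with the budget, a share 0.5 of income goes to x_1.
Demand: x_1*(p_1,p_2,m) = 0.5·m/p_1 and x_2* = 0.5·m/p_2.
At p_1=1, p_2=5.25, m=183: x_2* = 0.5·183/5.25 = 17.4286.

x_2* = 17.4286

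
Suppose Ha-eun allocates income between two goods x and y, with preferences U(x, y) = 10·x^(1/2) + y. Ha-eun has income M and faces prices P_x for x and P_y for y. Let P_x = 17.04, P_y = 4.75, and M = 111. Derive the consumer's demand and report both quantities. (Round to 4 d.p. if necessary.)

x* = 1.9426, y* = 16.3995

Set MRS = P_x/P_y: 5·x^(−1/2) = P_x/P_y.
Solve: √x = 5·P_y/P_x, so x*(P_x,P_y) = (5·P_y/P_x)², and y* = (M − P_x·x*)/P_y.
Plugging in: x* = (5·4.75/17.04)² = 1.9426, y* = 16.3995.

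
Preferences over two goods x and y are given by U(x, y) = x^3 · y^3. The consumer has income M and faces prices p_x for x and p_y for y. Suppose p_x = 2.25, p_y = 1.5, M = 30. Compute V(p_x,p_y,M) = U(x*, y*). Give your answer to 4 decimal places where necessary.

V = 296296.2963

Tangency: MRS = y/x = p_x/p_y.
Rearranging, p_y·y = p_x·x. Substituting into the budget gives p_x·x·(1 + 1) = M.
Demand: x*(p_x,p_y,M) = 0.5·M/p_x and y* = 0.5·M/p_y.
At p_x=2.25, p_y=1.5, M=30: x* = 0.5·30/2.25 = 6.6667, y* = 10.
Utility at the optimum: U(6.6667, 10) = 296296.2963.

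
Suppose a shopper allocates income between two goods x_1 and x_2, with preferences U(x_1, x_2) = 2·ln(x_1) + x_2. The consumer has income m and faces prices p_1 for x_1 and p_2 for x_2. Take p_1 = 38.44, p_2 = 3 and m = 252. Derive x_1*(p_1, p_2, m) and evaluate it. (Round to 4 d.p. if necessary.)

x_1* = 0.1561

So x_1*(p_1,p_2) = 2·p_2/p_1, independent of income; and x_2* = (m − 2·p_2)/p_2.
At the given prices: x_1* = 2·3/38.44 = 0.1561.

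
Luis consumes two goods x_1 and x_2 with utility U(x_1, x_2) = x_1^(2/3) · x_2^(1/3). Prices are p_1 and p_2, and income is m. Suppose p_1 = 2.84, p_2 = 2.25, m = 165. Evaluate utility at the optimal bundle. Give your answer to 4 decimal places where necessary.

V = 33.2233

Tangency: MRS = 2·x_2/x_1 = p_1/p_2.
So 2/3·p_2·x_2 = 1/3·p_1·x_1; combined with the budget, a share 2/3 of income goes to x_1.
Demand: x_1*(p_1,p_2,m) = 2/3·m/p_1 and x_2* = 1/3·m/p_2.
At p_1=2.84, p_2=2.25, m=165: x_1* = 2/3·165/2.84 = 38.7324, x_2* = 24.4444.
Utility at the optimum: U(38.7324, 24.4444) = 33.2233.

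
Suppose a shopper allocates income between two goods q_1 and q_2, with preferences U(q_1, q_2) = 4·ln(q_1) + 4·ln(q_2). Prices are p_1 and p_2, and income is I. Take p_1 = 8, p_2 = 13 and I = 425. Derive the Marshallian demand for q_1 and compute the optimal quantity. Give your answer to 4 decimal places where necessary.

q_1* = 26.5625

At p_1=8, p_2=13, I=425: q_1* = 0.5·425/8 = 26.5625.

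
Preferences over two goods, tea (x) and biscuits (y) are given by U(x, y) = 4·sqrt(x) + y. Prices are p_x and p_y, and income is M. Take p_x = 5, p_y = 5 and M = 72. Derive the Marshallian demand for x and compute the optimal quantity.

MU_x = 2/√x, MU_y = 1. Tangency: 2/√x = p_x/p_y.
Solve: √x = 2·p_y/p_x, so x*(p_x,p_y) = (2·p_y/p_x)², and y* = (M − p_x·x*)/p_y.
Plugging in: x* = (2·5/5)² = 4.

x* = 4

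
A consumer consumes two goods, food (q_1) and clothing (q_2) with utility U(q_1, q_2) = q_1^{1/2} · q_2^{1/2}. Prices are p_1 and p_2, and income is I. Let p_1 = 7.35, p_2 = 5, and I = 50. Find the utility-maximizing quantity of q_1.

q_1* = 3.4014

Tangency: MRS = q_2/q_1 = p_1/p_2.
So 0.5·p_2·q_2 = 0.5·p_1·q_1; combined with the budget, a share 0.5 of income goes to q_1.
Demand: q_1*(p_1,p_2,I) = 0.5·I/p_1 and q_2* = 0.5·I/p_2.
At p_1=7.35, p_2=5, I=50: q_1* = 0.5·50/7.35 = 3.4014.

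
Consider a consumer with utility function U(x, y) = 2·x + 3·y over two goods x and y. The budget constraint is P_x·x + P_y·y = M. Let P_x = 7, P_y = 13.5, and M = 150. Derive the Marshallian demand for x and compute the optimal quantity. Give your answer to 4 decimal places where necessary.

Linear utility — the consumer picks whichever good has higher MU/price: 2/7 = 0.2857 vs 3/13.5 = 0.2222.
x gives more utility per dollar, so spend all income on x: x* = M/P_x, y* = 0.
Numerically: x* = 21.4286, y* = 0.

x* = 21.4286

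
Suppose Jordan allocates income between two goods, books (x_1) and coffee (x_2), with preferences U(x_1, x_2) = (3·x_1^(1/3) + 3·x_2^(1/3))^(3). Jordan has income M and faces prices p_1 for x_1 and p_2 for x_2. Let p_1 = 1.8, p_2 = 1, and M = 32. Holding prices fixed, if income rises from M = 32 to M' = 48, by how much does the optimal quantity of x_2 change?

MU_x_1 ∝ 3·x_1^(-2/3), MU_x_2 ∝ 3·x_2^(-2/3), so MRS = (x_2/x_1)^(2/3) = p_1/p_2.
Solve for the ratio: x_2/x_1 = [p_1/p_2]^(1.5).
Substitute x_2 = (x_2/x_1)·x_1 into the budget: x_1* = M/(p_1 + p_2·(x_2/x_1)).
Numerically x_2/x_1 = 2.414953, so x_1* = 32/(1.8 + 1·2.414953) = 7.592 and x_2* = 2.414953·7.592 = 18.3344.
At M' = 48: x_2* = 27.5016. Change: 27.5016 − 18.3344 = 9.1672.

Δx_2* = 9.1672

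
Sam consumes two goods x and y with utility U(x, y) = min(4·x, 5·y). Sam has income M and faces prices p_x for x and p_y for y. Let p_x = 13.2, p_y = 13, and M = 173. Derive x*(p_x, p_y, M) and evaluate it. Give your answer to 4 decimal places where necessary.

With perfect complements, no substitution: consume in ratio x:y = 5:4.
Budget: p_x·x + p_y·(4/5)·x = M, so (5·p_x + 4·p_y)·x = 5·M.
Demand: x*(p_x,p_y,M) = 5·M/(5·p_x + 4·p_y), y* = 4·M/(5·p_x + 4·p_y).
Here 5·13.2 + 4·13 = 118, giving x* = 7.3305.

x* = 7.3305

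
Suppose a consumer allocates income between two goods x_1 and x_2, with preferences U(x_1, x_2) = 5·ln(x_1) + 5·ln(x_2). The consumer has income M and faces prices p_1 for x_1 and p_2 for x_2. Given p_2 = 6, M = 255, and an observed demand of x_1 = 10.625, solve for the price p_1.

The MRS is x_2/x_1. Set MRS = p_1/p_2.
Rearranging, p_2·x_2 = p_1·x_1. Substituting into the budget gives p_1·x_1·(1 + 1) = M.
Demand: x_1*(p_1,p_2,M) = 0.5·M/p_1 and x_2* = 0.5·M/p_2.
Set x_1* = 10.625 in the demand function and solve for p_1: p_1 = 12.

p_1 = 12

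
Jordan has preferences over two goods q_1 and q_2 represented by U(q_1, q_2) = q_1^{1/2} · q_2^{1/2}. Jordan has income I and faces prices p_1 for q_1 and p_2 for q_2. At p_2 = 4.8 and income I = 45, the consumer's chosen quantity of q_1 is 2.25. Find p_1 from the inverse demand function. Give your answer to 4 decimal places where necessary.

p_1 = 10

The MRS is q_2/q_1. Set MRS = p_1/p_2.
Rearranging, p_2·q_2 = p_1·q_1. Substituting into the budget gives p_1·q_1·(1 + 1) = I.
Demand: q_1*(p_1,p_2,I) = 0.5·I/p_1 and q_2* = 0.5·I/p_2.
Set q_1* = 2.25 in the demand function and solve for p_1: p_1 = 10.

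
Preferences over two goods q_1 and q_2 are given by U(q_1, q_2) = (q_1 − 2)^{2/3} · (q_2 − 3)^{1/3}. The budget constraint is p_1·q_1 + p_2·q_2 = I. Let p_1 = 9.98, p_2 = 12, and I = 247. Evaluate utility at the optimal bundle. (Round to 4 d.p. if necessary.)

Let q_1' = q_1−2, q_2' = q_2−3. MRS = 2·q_2'/q_1' = p_1/p_2.
After buying the subsistence bundle (2, 3), a share 2/3 of the remaining income goes to q_1: q_1* = 2 + 2/3·(I − 2p_1 − 3p_2)/p_1.
Discretionary income = 247 − 2·9.98 − 3·12 = 191.04; q_1* = 2 + 2/3·191.04/9.98 = 14.7615; q_2* = 3 + 1/3·191.04/12 = 8.3067.
Utility at the optimum: U(14.7615, 8.3067) = 9.5252.

V = 9.5252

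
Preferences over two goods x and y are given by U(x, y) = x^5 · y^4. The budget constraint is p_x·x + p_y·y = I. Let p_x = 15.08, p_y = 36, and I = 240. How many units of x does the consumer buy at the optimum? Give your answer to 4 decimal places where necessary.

The MRS is (5/4)·y/x. Set MRS = p_x/p_y.
So 5·p_y·y = 4·p_x·x; combined with the budget, a share 5/9 of income goes to x.
Demand: x*(p_x,p_y,I) = 5/9·I/p_x and y* = 4/9·I/p_y.
At p_x=15.08, p_y=36, I=240: x* = 5/9·240/15.08 = 8.8417.

x* = 8.8417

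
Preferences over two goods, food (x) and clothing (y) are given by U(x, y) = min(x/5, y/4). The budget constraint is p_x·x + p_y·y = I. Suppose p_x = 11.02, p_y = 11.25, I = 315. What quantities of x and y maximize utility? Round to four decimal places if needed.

x* = 15.7343, y* = 12.5874

With perfect complements, no substitution: consume in ratio x:y = 5:4.
Budget: p_x·x + p_y·(4/5)·x = I, so (5·p_x + 4·p_y)·x = 5·I.
Demand: x*(p_x,p_y,I) = 5·I/(5·p_x + 4·p_y), y* = 4·I/(5·p_x + 4·p_y).
Here 5·11.02 + 4·11.25 = 100.1, giving x* = 15.7343 and y* = 12.5874.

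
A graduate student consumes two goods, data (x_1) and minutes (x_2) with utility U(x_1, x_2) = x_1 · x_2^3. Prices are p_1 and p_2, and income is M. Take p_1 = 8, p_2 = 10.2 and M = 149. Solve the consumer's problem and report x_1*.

The MRS is (1/3)·x_2/x_1. Set MRS = p_1/p_2.
So p_2·x_2 = 3·p_1·x_1; combined with the budget, a share 0.25 of income goes to x_1.
Demand: x_1*(p_1,p_2,M) = 0.25·M/p_1 and x_2* = 0.75·M/p_2.
At p_1=8, p_2=10.2, M=149: x_1* = 0.25·149/8 = 4.6562.

x_1* = 4.6562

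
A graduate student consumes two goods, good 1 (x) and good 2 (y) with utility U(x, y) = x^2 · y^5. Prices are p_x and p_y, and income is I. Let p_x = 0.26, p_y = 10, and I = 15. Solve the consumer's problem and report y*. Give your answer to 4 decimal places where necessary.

y* = 1.0714

MU_x/MU_y = (2·y)/(5·x); tangency sets this equal to p_x/p_y.
So 2·p_y·y = 5·p_x·x; combined with the budget, a share 2/7 of income goes to x.
Demand: x*(p_x,p_y,I) = 2/7·I/p_x and y* = 5/7·I/p_y.
At p_x=0.26, p_y=10, I=15: y* = 5/7·15/10 = 1.0714.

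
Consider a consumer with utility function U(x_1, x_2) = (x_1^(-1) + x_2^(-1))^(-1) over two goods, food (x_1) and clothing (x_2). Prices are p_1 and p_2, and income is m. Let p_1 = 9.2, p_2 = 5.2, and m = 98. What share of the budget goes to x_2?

share on x_2 = 0.4292

Substitute x_2 = (x_2/x_1)·x_1 into the budget: x_1* = m/(p_1 + p_2·(x_2/x_1)).
Numerically x_2/x_1 = 1.330124, so x_1* = 98/(9.2 + 5.2·1.330124) = 6.0807 and x_2* = 1.330124·6.0807 = 8.088.
Expenditure on x_2: 5.2·8.088 = 42.0578; share = 0.4292.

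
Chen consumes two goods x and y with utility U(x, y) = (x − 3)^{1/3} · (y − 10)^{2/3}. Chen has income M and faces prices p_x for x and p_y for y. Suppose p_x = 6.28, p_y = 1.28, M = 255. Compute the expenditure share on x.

share on x = 0.3659

This is Cobb-Douglas in (x−3, y−10): tangency gives 1/3·p_y·(y−10) = 2/3·p_x·(x−3).
After buying the subsistence bundle (3, 10), a share 1/3 of the remaining income goes to x: x* = 3 + 1/3·(M − 3p_x − 10p_y)/p_x.
Discretionary income = 255 − 3·6.28 − 10·1.28 = 223.36; x* = 3 + 1/3·223.36/6.28 = 14.8556; y* = 10 + 2/3·223.36/1.28 = 126.3333.
Expenditure on x: 6.28·14.8556 = 93.2933; share = 0.3659.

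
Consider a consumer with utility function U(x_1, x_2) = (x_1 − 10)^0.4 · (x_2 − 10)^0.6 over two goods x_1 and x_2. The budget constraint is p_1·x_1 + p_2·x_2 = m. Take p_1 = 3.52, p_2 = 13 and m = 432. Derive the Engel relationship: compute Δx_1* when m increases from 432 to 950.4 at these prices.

Δx_1* = 58.9091

This is Cobb-Douglas in (x_1−10, x_2−10): tangency gives 0.4·p_2·(x_2−10) = 0.6·p_1·(x_1−10).
Substituting into the budget: x_1* = 10 + 0.4·(m − 10·p_1 − 10·p_2)/p_1, and x_2* = 10 + 0.6·(…)/p_2.
Discretionary income = 432 − 10·3.52 − 10·13 = 266.8; x_1* = 10 + 0.4·266.8/3.52 = 40.3182.
At m' = 950.4: x_1* = 99.2273. Change: 99.2273 − 40.3182 = 58.9091.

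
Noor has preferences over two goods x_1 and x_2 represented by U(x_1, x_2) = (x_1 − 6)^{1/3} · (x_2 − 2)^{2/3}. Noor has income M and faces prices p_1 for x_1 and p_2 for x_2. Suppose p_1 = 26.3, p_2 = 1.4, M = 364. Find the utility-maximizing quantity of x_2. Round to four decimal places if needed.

Let x_1' = x_1−6, x_2' = x_2−2. MRS = (1/2)·x_2'/x_1' = p_1/p_2.
After buying the subsistence bundle (6, 2), a share 1/3 of the remaining income goes to x_1: x_1* = 6 + 1/3·(M − 6p_1 − 2p_2)/p_1.
Discretionary income = 364 − 6·26.3 − 2·1.4 = 203.4; x_2* = 2 + 2/3·203.4/1.4 = 98.8571.

x_2* = 98.8571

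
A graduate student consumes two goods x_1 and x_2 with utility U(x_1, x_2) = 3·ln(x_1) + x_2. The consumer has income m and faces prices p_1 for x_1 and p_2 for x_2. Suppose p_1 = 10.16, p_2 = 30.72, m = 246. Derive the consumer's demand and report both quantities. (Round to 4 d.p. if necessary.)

x_1* = 9.0709, x_2* = 5.0078

MU_x_1 = 3/x_1, MU_x_2 = 1. Tangency: 3/x_1 = p_1/p_2.
So x_1*(p_1,p_2) = 3·p_2/p_1, independent of income; and x_2* = (m − 3·p_2)/p_2.
At the given prices: x_1* = 3·30.72/10.16 = 9.0709, and x_2* = 5.0078.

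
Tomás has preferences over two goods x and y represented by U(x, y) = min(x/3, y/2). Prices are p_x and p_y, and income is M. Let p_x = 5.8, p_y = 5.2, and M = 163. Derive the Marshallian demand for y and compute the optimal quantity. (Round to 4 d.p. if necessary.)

With perfect complements, no substitution: consume in ratio x:y = 3:2.
Budget: p_x·x + p_y·(2/3)·x = M, so (3·p_x + 2·p_y)·x = 3·M.
Demand: x*(p_x,p_y,M) = 3·M/(3·p_x + 2·p_y), y* = 2·M/(3·p_x + 2·p_y).
Here 3·5.8 + 2·5.2 = 27.8, giving y* = 11.7266.

y* = 11.7266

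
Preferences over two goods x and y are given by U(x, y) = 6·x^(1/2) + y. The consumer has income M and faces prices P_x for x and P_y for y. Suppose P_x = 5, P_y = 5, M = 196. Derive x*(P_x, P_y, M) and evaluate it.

x* = 9

Utility is quasi-linear in y; the FOC for x is 3/√x = P_x/P_y.
Solve: √x = 3·P_y/P_x, so x*(P_x,P_y) = (3·P_y/P_x)², and y* = (M − P_x·x*)/P_y.
Plugging in: x* = (3·5/5)² = 9.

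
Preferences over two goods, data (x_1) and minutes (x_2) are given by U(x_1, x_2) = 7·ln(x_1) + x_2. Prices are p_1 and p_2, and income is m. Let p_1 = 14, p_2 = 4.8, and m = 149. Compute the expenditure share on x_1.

MU_x_1 = 7/x_1, MU_x_2 = 1. Tangency: 7/x_1 = p_1/p_2.
So x_1*(p_1,p_2) = 7·p_2/p_1, independent of income; and x_2* = (m − 7·p_2)/p_2.
At the given prices: x_1* = 7·4.8/14 = 2.4, and x_2* = 24.0417.
Expenditure on x_1: 14·2.4 = 33.6; share = 0.2255.

share on x_1 = 0.2255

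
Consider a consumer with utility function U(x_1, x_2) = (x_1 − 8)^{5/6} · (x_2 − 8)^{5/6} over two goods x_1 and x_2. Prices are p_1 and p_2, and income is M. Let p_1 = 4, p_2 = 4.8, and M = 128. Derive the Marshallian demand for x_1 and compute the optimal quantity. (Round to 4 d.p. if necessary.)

MRS = (x_2−8)/(x_1−8). Tangency with p_1/p_2 gives x_2−8 = (p_1/p_2)·(x_1−8).
Substituting into the budget: x_1* = 8 + 0.5·(M − 8·p_1 − 8·p_2)/p_1, and x_2* = 8 + 0.5·(…)/p_2.
Discretionary income = 128 − 8·4 − 8·4.8 = 57.6; x_1* = 8 + 0.5·57.6/4 = 15.2.

x_1* = 15.2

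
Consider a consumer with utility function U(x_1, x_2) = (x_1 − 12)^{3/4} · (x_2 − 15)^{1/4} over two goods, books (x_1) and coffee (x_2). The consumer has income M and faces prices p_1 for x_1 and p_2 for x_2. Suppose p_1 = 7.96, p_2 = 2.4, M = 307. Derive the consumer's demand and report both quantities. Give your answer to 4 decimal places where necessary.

This is Cobb-Douglas in (x_1−12, x_2−15): tangency gives 0.75·p_2·(x_2−15) = 0.25·p_1·(x_1−12).
Substituting into the budget: x_1* = 12 + 0.75·(M − 12·p_1 − 15·p_2)/p_1, and x_2* = 15 + 0.25·(…)/p_2.
Discretionary income = 307 − 12·7.96 − 15·2.4 = 175.48; x_1* = 12 + 0.75·175.48/7.96 = 28.5339; x_2* = 15 + 0.25·175.48/2.4 = 33.2792.

x_1* = 28.5339, x_2* = 33.2792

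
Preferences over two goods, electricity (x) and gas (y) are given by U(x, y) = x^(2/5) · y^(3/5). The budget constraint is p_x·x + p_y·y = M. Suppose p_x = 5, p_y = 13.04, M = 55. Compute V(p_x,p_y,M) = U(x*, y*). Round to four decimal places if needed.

V = 3.1574

Tangency: MRS = (2/3)·y/x = p_x/p_y.
So 0.4·p_y·y = 0.6·p_x·x; combined with the budget, a share 0.4 of income goes to x.
Demand: x*(p_x,p_y,M) = 0.4·M/p_x and y* = 0.6·M/p_y.
At p_x=5, p_y=13.04, M=55: x* = 0.4·55/5 = 4.4, y* = 2.5307.
Utility at the optimum: U(4.4, 2.5307) = 3.1574.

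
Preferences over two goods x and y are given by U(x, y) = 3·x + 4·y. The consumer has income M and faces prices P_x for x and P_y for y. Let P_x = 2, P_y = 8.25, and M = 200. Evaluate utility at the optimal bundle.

V = 300

Linear utility — the consumer picks whichever good has higher MU/price: 3/2 = 1.5 vs 4/8.25 = 0.4848.
x gives more utility per dollar, so spend all income on x: x* = M/P_x, y* = 0.
Numerically: x* = 100, y* = 0.
Utility at the optimum: U(100, 0) = 300.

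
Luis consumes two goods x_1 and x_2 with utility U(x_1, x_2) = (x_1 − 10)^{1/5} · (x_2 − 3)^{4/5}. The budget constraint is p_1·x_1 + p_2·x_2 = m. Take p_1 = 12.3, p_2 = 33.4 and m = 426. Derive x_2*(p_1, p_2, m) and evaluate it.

MRS = (1/4)·(x_2−3)/(x_1−10). Tangency with p_1/p_2 gives x_2−3 = 4·(p_1/p_2)·(x_1−10).
After buying the subsistence bundle (10, 3), a share 0.2 of the remaining income goes to x_1: x_1* = 10 + 0.2·(m − 10p_1 − 3p_2)/p_1.
Discretionary income = 426 − 10·12.3 − 3·33.4 = 202.8; x_2* = 3 + 0.8·202.8/33.4 = 7.8575.

x_2* = 7.8575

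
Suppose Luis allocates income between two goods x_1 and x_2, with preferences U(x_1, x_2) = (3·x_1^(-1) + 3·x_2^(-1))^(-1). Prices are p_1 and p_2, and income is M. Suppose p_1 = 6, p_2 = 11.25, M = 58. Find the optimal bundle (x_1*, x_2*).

Numerically x_2/x_1 = 0.730297, so x_1* = 58/(6 + 11.25·0.730297) = 4.08 and x_2* = 0.730297·4.08 = 2.9796.

x_1* = 4.08, x_2* = 2.9796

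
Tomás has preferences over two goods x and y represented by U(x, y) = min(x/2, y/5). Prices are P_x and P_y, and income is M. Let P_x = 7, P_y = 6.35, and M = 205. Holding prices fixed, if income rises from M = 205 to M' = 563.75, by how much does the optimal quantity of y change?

Δy* = 39.2077

With perfect complements, no substitution: consume in ratio x:y = 2:5.
Budget: P_x·x + P_y·(5/2)·x = M, so (2·P_x + 5·P_y)·x = 2·M.
Demand: x*(P_x,P_y,M) = 2·M/(2·P_x + 5·P_y), y* = 5·M/(2·P_x + 5·P_y).
Here 2·7 + 5·6.35 = 45.75, giving y* = 22.4044.
At M' = 563.75: y* = 61.612. Change: 61.612 − 22.4044 = 39.2077.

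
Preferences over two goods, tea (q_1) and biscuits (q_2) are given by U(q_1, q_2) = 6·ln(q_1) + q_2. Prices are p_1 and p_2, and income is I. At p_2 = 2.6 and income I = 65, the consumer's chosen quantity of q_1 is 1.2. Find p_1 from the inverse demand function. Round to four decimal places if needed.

MU_q_1 = 6/q_1, MU_q_2 = 1. Tangency: 6/q_1 = p_1/p_2.
So q_1*(p_1,p_2) = 6·p_2/p_1, independent of income; and q_2* = (I − 6·p_2)/p_2.
Set q_1* = 1.2 in the demand function and solve for p_1: p_1 = 13.

p_1 = 13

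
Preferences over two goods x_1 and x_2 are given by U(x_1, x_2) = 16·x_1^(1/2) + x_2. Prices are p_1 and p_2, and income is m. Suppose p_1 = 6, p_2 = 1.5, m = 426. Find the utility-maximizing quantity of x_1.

Utility is quasi-linear in x_2; the FOC for x_1 is 8/√x_1 = p_1/p_2.
Thus x_1* = (8·p_2/p_1)² — independent of m — with the rest of income spent on x_2.
Plugging in: x_1* = (8·1.5/6)² = 4.

x_1* = 4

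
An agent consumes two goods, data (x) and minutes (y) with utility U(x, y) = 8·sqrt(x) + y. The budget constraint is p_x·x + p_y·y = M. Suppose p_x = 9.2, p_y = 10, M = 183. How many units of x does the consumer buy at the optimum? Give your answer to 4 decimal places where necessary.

x* = 18.9036

Thus x* = (4·p_y/p_x)² — independent of M — with the rest of income spent on y.
Plugging in: x* = (4·10/9.2)² = 18.9036.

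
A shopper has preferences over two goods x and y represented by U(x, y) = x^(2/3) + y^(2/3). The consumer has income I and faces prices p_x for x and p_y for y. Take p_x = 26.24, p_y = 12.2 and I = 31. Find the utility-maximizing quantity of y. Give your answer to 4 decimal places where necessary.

y* = 2.0893

From the CES first-order condition, (y/x)^(1/3) = p_x/p_y.
Hence y/x = (p_x/p_y)^(1/(1/3)), i.e. raised to the 3 power.
Substitute y = (y/x)·x into the budget: x* = I/(p_x + p_y·(y/x)).
Numerically y/x = 9.949746, so x* = 31/(26.24 + 12.2·9.949746) = 0.21 and y* = 9.949746·0.21 = 2.0893.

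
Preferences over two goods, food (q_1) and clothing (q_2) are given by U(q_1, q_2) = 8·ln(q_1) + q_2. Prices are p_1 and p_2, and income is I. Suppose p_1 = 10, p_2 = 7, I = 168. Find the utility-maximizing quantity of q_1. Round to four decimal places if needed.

MU_q_1 = 8/q_1, MU_q_2 = 1. Tangency: 8/q_1 = p_1/p_2.
So q_1*(p_1,p_2) = 8·p_2/p_1, independent of income; and q_2* = (I − 8·p_2)/p_2.
At the given prices: q_1* = 8·7/10 = 5.6.

q_1* = 5.6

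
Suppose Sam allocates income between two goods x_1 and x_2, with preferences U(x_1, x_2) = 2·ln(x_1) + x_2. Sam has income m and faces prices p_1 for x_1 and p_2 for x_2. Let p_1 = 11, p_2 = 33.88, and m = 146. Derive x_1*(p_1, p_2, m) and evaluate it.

So x_1*(p_1,p_2) = 2·p_2/p_1, independent of income; and x_2* = (m − 2·p_2)/p_2.
At the given prices: x_1* = 2·33.88/11 = 6.16.

x_1* = 6.16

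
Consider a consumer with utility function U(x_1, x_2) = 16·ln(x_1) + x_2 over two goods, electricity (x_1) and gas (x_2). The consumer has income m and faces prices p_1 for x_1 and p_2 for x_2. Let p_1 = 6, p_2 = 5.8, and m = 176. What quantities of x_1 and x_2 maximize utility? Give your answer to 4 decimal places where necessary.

x_1* = 15.4667, x_2* = 14.3448

At the given prices: x_1* = 16·5.8/6 = 15.4667, and x_2* = 14.3448.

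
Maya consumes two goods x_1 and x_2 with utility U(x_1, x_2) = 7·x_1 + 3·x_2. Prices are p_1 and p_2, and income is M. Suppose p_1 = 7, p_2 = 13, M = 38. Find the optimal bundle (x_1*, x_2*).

x_1* = 5.4286, x_2* = 0

Perfect substitutes: compare marginal utility per dollar. 7/p_1 vs 3/p_2 → 1 vs 0.2308.
x_1 gives more utility per dollar, so spend all income on x_1: x_1* = M/p_1, x_2* = 0.
Numerically: x_1* = 5.4286, x_2* = 0.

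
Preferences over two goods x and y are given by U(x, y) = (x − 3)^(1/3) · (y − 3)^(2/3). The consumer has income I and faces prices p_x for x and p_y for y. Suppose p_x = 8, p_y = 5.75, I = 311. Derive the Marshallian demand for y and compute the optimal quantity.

MRS = (1/2)·(y−3)/(x−3). Tangency with p_x/p_y gives y−3 = 2·(p_x/p_y)·(x−3).
Substituting into the budget: x* = 3 + 1/3·(I − 3·p_x − 3·p_y)/p_x, and y* = 3 + 2/3·(…)/p_y.
Discretionary income = 311 − 3·8 − 3·5.75 = 269.75; y* = 3 + 2/3·269.75/5.75 = 34.2754.

y* = 34.2754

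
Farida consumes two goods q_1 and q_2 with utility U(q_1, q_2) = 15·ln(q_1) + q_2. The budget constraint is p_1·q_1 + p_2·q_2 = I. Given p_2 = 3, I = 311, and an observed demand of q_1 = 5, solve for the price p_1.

Set MRS = p_1/p_2: (15/q_1)/1 = p_1/p_2.
So q_1*(p_1,p_2) = 15·p_2/p_1, independent of income; and q_2* = (I − 15·p_2)/p_2.
Set q_1* = 5 in the demand function and solve for p_1: p_1 = 9.

p_1 = 9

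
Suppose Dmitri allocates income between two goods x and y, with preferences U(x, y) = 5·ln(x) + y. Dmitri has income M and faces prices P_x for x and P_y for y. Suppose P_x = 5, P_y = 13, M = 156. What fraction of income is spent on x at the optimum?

Set MRS = P_x/P_y: (5/x)/1 = P_x/P_y.
So x*(P_x,P_y) = 5·P_y/P_x, independent of income; and y* = (M − 5·P_y)/P_y.
At the given prices: x* = 5·13/5 = 13, and y* = 7.
Expenditure on x: 5·13 = 65; share = 0.4167.

share on x = 0.4167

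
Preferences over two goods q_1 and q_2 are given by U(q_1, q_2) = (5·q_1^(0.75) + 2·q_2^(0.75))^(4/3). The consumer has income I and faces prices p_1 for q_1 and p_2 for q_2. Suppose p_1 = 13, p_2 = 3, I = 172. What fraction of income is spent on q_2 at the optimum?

Substitute q_2 = (q_2/q_1)·q_1 into the budget: q_1* = I/(p_1 + p_2·(q_2/q_1)).
Numerically q_2/q_1 = 9.026686, so q_1* = 172/(13 + 3·9.026686) = 4.2914 and q_2* = 9.026686·4.2914 = 38.7372.
Expenditure on q_2: 3·38.7372 = 116.2117; share = 0.6756.

share on q_2 = 0.6756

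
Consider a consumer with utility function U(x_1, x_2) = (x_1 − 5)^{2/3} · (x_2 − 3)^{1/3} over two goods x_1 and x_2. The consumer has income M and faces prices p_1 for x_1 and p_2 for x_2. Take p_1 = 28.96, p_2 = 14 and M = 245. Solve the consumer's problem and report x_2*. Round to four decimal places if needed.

MRS = 2·(x_2−3)/(x_1−5). Tangency with p_1/p_2 gives x_2−3 = (1/2)·(p_1/p_2)·(x_1−5).
After buying the subsistence bundle (5, 3), a share 2/3 of the remaining income goes to x_1: x_1* = 5 + 2/3·(M − 5p_1 − 3p_2)/p_1.
Discretionary income = 245 − 5·28.96 − 3·14 = 58.2; x_2* = 3 + 1/3·58.2/14 = 4.3857.

x_2* = 4.3857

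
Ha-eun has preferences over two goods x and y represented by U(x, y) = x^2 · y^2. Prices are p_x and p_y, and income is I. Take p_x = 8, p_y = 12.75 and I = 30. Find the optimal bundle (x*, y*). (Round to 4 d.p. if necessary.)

x* = 1.875, y* = 1.1765

Tangency: MRS = y/x = p_x/p_y.
So 2·p_y·y = 2·p_x·x; combined with the budget, a share 0.5 of income goes to x.
Demand: x*(p_x,p_y,I) = 0.5·I/p_x and y* = 0.5·I/p_y.
At p_x=8, p_y=12.75, I=30: x* = 0.5·30/8 = 1.875, y* = 1.1765.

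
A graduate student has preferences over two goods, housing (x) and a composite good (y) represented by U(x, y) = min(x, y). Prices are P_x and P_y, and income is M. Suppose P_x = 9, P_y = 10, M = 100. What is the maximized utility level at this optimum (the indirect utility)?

V = 5.2632

Leontief preferences: the optimum is at the kink where x/1 = y/1, i.e. y = x.
Budget: P_x·x + P_y·x = M, so (P_x + P_y)·x = M.
Demand: x*(P_x,P_y,M) = M/(P_x + P_y), y* = M/(P_x + P_y).
Here 9 + 10 = 19, giving x* = 5.2632 and y* = 5.2632.
Utility at the optimum: U(5.2632, 5.2632) = 5.2632.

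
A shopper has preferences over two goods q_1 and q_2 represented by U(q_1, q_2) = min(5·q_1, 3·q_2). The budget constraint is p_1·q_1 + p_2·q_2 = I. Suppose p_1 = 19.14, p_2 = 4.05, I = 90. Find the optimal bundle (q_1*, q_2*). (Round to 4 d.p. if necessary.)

q_1* = 3.4762, q_2* = 5.7937

With perfect complements, no substitution: consume in ratio q_1:q_2 = 3:5.
Budget: p_1·q_1 + p_2·(5/3)·q_1 = I, so (3·p_1 + 5·p_2)·q_1 = 3·I.
Demand: q_1*(p_1,p_2,I) = 3·I/(3·p_1 + 5·p_2), q_2* = 5·I/(3·p_1 + 5·p_2).
Here 3·19.14 + 5·4.05 = 77.67, giving q_1* = 3.4762 and q_2* = 5.7937.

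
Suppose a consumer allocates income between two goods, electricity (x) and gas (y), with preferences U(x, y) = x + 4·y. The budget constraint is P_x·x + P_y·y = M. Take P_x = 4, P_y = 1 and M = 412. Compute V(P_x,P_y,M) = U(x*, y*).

V = 1648

Linear utility — the consumer picks whichever good has higher MU/price: 1/4 = 0.25 vs 4/1 = 4.
y gives more utility per dollar, so spend all income on y: y* = M/P_y, x* = 0.
Numerically: x* = 0, y* = 412.
Utility at the optimum: U(0, 412) = 1648.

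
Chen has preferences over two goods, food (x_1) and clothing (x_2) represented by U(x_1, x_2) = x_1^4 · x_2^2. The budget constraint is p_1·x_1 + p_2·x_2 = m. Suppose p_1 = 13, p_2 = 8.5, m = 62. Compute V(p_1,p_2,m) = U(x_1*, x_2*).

Demand: x_1*(p_1,p_2,m) = 2/3·m/p_1 and x_2* = 1/3·m/p_2.
At p_1=13, p_2=8.5, m=62: x_1* = 2/3·62/13 = 3.1795, x_2* = 2.4314.
Utility at the optimum: U(3.1795, 2.4314) = 604.1313.

V = 604.1313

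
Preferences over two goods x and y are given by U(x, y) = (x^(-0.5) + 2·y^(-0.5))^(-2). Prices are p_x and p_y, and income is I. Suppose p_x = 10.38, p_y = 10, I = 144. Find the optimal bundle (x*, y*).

Substitute y = (y/x)·x into the budget: x* = I/(p_x + p_y·(y/x)).
Numerically y/x = 1.627365, so x* = 144/(10.38 + 10·1.627365) = 5.4026 and y* = 1.627365·5.4026 = 8.7921.

x* = 5.4026, y* = 8.7921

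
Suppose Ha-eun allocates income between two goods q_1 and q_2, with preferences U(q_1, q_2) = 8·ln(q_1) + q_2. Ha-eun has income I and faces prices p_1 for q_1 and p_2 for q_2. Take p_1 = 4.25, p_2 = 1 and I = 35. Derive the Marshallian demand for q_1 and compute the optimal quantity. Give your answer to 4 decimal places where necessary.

q_1* = 1.8824

MU_q_1 = 8/q_1, MU_q_2 = 1. Tangency: 8/q_1 = p_1/p_2.
So q_1*(p_1,p_2) = 8·p_2/p_1, independent of income; and q_2* = (I − 8·p_2)/p_2.
At the given prices: q_1* = 8·1/4.25 = 1.8824.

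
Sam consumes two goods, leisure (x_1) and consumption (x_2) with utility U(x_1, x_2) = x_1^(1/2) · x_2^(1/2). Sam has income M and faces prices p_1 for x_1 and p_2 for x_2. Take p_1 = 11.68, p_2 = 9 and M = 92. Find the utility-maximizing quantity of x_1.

x_1* = 3.9384

MU_x_1/MU_x_2 = (0.5·x_2)/(0.5·x_1); tangency sets this equal to p_1/p_2.
So 0.5·p_2·x_2 = 0.5·p_1·x_1; combined with the budget, a share 0.5 of income goes to x_1.
Demand: x_1*(p_1,p_2,M) = 0.5·M/p_1 and x_2* = 0.5·M/p_2.
At p_1=11.68, p_2=9, M=92: x_1* = 0.5·92/11.68 = 3.9384.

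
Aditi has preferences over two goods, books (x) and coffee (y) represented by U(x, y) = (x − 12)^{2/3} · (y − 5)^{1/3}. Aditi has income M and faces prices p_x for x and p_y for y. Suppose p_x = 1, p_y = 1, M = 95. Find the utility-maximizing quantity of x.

x* = 64

MRS = 2·(y−5)/(x−12). Tangency with p_x/p_y gives y−5 = (1/2)·(p_x/p_y)·(x−12).
Substituting into the budget: x* = 12 + 2/3·(M − 12·p_x − 5·p_y)/p_x, and y* = 5 + 1/3·(…)/p_y.
Discretionary income = 95 − 12·1 − 5·1 = 78; x* = 12 + 2/3·78/1 = 64.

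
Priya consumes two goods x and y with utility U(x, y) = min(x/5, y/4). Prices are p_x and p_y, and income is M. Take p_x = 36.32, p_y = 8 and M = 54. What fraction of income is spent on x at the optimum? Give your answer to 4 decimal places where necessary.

Leontief preferences: the optimum is at the kink where x/5 = y/4, i.e. y = (4/5)·x.
Budget: p_x·x + p_y·(4/5)·x = M, so (5·p_x + 4·p_y)·x = 5·M.
Demand: x*(p_x,p_y,M) = 5·M/(5·p_x + 4·p_y), y* = 4·M/(5·p_x + 4·p_y).
Here 5·36.32 + 4·8 = 213.6, giving x* = 1.264 and y* = 1.0112.
Expenditure on x: 36.32·1.264 = 45.9101; share = 0.8502.

share on x = 0.8502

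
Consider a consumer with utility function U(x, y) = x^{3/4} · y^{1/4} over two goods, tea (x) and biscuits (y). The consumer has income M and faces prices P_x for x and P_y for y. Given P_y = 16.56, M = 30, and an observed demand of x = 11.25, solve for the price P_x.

P_x = 2

The MRS is 3·y/x. Set MRS = P_x/P_y.
So 0.75·P_y·y = 0.25·P_x·x; combined with the budget, a share 0.75 of income goes to x.
Demand: x*(P_x,P_y,M) = 0.75·M/P_x and y* = 0.25·M/P_y.
Set x* = 11.25 in the demand function and solve for P_x: P_x = 2.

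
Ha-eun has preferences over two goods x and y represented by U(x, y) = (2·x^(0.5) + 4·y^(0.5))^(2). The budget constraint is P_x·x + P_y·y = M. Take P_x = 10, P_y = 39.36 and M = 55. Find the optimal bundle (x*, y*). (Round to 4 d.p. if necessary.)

MU_x ∝ 2·x^(-0.5), MU_y ∝ 4·y^(-0.5), so MRS = (1/2)·(y/x)^(0.5) = P_x/P_y.
Solve for the ratio: y/x = [2·P_x/P_y]^(2).
With the ratio pinned down, the budget gives x* = M/(P_x + P_y·(y/x)) and y* = (y/x)·x*.
Numerically y/x = 0.258196, so x* = 55/(10 + 39.36·0.258196) = 2.7278 and y* = 0.258196·2.7278 = 0.7043.

x* = 2.7278, y* = 0.7043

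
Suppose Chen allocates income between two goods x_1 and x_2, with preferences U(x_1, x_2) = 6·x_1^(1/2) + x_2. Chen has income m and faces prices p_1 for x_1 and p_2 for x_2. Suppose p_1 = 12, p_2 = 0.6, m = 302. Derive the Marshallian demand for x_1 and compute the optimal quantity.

x_1* = 0.0225

Set MRS = p_1/p_2: 3·x_1^(−1/2) = p_1/p_2.
Solve: √x_1 = 3·p_2/p_1, so x_1*(p_1,p_2) = (3·p_2/p_1)², and x_2* = (m − p_1·x_1*)/p_2.
Plugging in: x_1* = (3·0.6/12)² = 0.0225.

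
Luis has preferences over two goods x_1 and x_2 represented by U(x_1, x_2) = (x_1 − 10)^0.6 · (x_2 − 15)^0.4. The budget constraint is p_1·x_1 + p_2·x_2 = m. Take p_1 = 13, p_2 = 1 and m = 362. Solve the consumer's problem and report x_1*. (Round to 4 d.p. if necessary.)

This is Cobb-Douglas in (x_1−10, x_2−15): tangency gives 0.6·p_2·(x_2−15) = 0.4·p_1·(x_1−10).
After buying the subsistence bundle (10, 15), a share 0.6 of the remaining income goes to x_1: x_1* = 10 + 0.6·(m − 10p_1 − 15p_2)/p_1.
Discretionary income = 362 − 10·13 − 15·1 = 217; x_1* = 10 + 0.6·217/13 = 20.0154.

x_1* = 20.0154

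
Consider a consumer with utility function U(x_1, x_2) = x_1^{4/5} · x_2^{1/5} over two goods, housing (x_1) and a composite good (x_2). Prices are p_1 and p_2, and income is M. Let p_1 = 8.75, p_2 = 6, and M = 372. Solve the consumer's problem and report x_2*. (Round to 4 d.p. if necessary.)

The MRS is 4·x_2/x_1. Set MRS = p_1/p_2.
So 0.8·p_2·x_2 = 0.2·p_1·x_1; combined with the budget, a share 0.8 of income goes to x_1.
Demand: x_1*(p_1,p_2,M) = 0.8·M/p_1 and x_2* = 0.2·M/p_2.
At p_1=8.75, p_2=6, M=372: x_2* = 0.2·372/6 = 12.4.

x_2* = 12.4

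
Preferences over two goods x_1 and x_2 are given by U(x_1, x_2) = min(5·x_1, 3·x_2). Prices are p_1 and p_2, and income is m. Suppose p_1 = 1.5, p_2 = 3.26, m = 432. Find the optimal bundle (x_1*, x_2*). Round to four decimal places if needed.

With perfect complements, no substitution: consume in ratio x_1:x_2 = 3:5.
Budget: p_1·x_1 + p_2·(5/3)·x_1 = m, so (3·p_1 + 5·p_2)·x_1 = 3·m.
Demand: x_1*(p_1,p_2,m) = 3·m/(3·p_1 + 5·p_2), x_2* = 5·m/(3·p_1 + 5·p_2).
Here 3·1.5 + 5·3.26 = 20.8, giving x_1* = 62.3077 and x_2* = 103.8462.

x_1* = 62.3077, x_2* = 103.8462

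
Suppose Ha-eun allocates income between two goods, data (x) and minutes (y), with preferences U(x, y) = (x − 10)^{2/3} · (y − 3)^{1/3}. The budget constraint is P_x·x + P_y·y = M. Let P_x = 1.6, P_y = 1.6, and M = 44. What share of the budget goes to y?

share on y = 0.2848

MRS = 2·(y−3)/(x−10). Tangency with P_x/P_y gives y−3 = (1/2)·(P_x/P_y)·(x−10).
Substituting into the budget: x* = 10 + 2/3·(M − 10·P_x − 3·P_y)/P_x, and y* = 3 + 1/3·(…)/P_y.
Discretionary income = 44 − 10·1.6 − 3·1.6 = 23.2; x* = 10 + 2/3·23.2/1.6 = 19.6667; y* = 3 + 1/3·23.2/1.6 = 7.8333.
Expenditure on y: 1.6·7.8333 = 12.5333; share = 0.2848.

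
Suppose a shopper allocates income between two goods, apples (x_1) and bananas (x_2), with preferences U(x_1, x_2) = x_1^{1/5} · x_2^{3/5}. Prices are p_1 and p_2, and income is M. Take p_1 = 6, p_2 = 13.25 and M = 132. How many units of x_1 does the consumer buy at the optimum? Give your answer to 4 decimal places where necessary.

x_1* = 5.5

The MRS is (1/3)·x_2/x_1. Set MRS = p_1/p_2.
So 0.2·p_2·x_2 = 0.6·p_1·x_1; combined with the budget, a share 0.25 of income goes to x_1.
Demand: x_1*(p_1,p_2,M) = 0.25·M/p_1 and x_2* = 0.75·M/p_2.
At p_1=6, p_2=13.25, M=132: x_1* = 0.25·132/6 = 5.5.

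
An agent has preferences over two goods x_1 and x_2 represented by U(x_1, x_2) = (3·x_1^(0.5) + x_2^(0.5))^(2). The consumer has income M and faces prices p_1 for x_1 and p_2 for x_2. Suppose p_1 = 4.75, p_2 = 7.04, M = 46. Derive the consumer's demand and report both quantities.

Substitute x_2 = (x_2/x_1)·x_1 into the budget: x_1* = M/(p_1 + p_2·(x_2/x_1)).
Numerically x_2/x_1 = 0.050582, so x_1* = 46/(4.75 + 7.04·0.050582) = 9.0088 and x_2* = 0.050582·9.0088 = 0.4557.

x_1* = 9.0088, x_2* = 0.4557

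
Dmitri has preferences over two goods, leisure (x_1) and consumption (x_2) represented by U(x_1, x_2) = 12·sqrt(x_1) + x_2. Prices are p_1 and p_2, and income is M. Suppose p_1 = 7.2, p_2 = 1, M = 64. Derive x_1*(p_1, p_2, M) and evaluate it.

MU_x_1 = 6/√x_1, MU_x_2 = 1. Tangency: 6/√x_1 = p_1/p_2.
Thus x_1* = (6·p_2/p_1)² — independent of M — with the rest of income spent on x_2.
Plugging in: x_1* = (6·1/7.2)² = 0.6944.

x_1* = 0.6944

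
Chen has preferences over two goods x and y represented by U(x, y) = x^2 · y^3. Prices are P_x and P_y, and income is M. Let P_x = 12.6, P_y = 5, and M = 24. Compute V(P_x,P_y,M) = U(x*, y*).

Tangency: MRS = (2/3)·y/x = P_x/P_y.
Rearranging, P_y·y = (3/2)·P_x·x. Substituting into the budget gives P_x·x·(1 + (3/2)) = M.
Demand: x*(P_x,P_y,M) = 0.4·M/P_x and y* = 0.6·M/P_y.
At P_x=12.6, P_y=5, M=24: x* = 0.4·24/12.6 = 0.7619, y* = 2.88.
Utility at the optimum: U(0.7619, 2.88) = 13.8669.

V = 13.8669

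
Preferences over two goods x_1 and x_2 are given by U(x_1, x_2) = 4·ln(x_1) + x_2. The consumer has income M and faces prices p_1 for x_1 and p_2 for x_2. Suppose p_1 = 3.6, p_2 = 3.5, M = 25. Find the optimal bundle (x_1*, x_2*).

x_1* = 3.8889, x_2* = 3.1429

Set MRS = p_1/p_2: (4/x_1)/1 = p_1/p_2.
So x_1*(p_1,p_2) = 4·p_2/p_1, independent of income; and x_2* = (M − 4·p_2)/p_2.
At the given prices: x_1* = 4·3.5/3.6 = 3.8889, and x_2* = 3.1429.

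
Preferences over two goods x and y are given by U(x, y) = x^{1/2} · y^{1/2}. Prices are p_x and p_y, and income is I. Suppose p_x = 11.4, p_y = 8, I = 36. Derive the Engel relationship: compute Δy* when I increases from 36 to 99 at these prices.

Δy* = 3.9375

MU_x/MU_y = (0.5·y)/(0.5·x); tangency sets this equal to p_x/p_y.
Rearranging, p_y·y = p_x·x. Substituting into the budget gives p_x·x·(1 + 1) = I.
Demand: x*(p_x,p_y,I) = 0.5·I/p_x and y* = 0.5·I/p_y.
At p_x=11.4, p_y=8, I=36: y* = 0.5·36/8 = 2.25.
At I' = 99: y* = 6.1875. Change: 6.1875 − 2.25 = 3.9375.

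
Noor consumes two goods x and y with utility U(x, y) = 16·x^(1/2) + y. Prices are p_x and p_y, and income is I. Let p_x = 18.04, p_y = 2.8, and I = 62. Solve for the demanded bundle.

MU_x = 8/√x, MU_y = 1. Tangency: 8/√x = p_x/p_y.
Thus x* = (8·p_y/p_x)² — independent of I — with the rest of income spent on y.
Plugging in: x* = (8·2.8/18.04)² = 1.5418, y* = 12.2094.

x* = 1.5418, y* = 12.2094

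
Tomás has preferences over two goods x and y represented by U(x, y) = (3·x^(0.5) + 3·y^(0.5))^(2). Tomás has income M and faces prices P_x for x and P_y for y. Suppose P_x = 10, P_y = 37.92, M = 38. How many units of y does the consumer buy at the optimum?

y* = 0.2091

With the ratio pinned down, the budget gives x* = M/(P_x + P_y·(y/x)) and y* = (y/x)·x*.
Numerically y/x = 0.069545, so x* = 38/(10 + 37.92·0.069545) = 3.007 and y* = 0.069545·3.007 = 0.2091.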